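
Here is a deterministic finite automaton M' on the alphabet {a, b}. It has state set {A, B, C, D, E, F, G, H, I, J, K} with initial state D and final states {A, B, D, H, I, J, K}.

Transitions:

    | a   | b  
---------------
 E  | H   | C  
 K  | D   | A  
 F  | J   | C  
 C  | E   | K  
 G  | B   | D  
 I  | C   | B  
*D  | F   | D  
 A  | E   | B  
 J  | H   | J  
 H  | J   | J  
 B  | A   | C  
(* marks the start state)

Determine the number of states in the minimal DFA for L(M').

7

States {G,I} cannot be reached from the start state, so discard them.
Start with accepting vs non-accepting: {A,B,D,H,J,K} | {C,E,F}.
Refine {A,B,D,H,J,K} on symbol a: members go to different blocks, giving {B,H,J,K} and {A,D}.
Refine {B,H,J,K} on symbol a: members go to different blocks, giving {B,K} and {H,J}.
Split {B,K} by δ(·,b) → {B} and {K}.
Refine {C,E,F} on symbol a: members go to different blocks, giving {E,F} and {C}.
On input b, block {A,D} splits into {A} and {D}.
Stable partition: {B} | {E,F} | {A} | {H,J} | {K} | {C} | {D} — 7 equivalence classes.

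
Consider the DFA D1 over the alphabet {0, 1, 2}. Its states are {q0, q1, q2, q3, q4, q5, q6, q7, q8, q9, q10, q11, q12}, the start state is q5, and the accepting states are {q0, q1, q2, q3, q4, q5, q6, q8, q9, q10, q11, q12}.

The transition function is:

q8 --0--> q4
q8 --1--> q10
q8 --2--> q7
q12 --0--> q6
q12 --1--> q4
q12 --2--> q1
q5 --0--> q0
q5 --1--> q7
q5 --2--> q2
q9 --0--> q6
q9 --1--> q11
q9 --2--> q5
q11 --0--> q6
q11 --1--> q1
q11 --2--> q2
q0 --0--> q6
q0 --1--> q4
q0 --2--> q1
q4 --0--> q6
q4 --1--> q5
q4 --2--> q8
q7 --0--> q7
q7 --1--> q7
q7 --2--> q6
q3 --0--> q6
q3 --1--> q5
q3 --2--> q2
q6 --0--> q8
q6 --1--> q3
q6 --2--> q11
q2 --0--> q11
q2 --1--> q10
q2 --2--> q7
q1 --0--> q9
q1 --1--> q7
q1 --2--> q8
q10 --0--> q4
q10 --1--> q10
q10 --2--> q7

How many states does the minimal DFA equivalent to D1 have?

6

States {q12} cannot be reached from the start state, so discard them.
Initial partition by acceptance: {q0,q1,q2,q3,q4,q5,q6,q8,q9,q10,q11} | {q7}.
On input 1, block {q0,q1,q2,q3,q4,q5,q6,q8,q9,q10,q11} splits into {q0,q2,q3,q4,q6,q8,q9,q10,q11} and {q1,q5}.
Refine {q0,q2,q3,q4,q6,q8,q9,q10,q11} on symbol 1: members go to different blocks, giving {q0,q2,q6,q8,q9,q10} and {q3,q4,q11}.
Refine {q0,q2,q6,q8,q9,q10} on symbol 0: members go to different blocks, giving {q0,q6,q9} and {q2,q8,q10}.
Refine {q0,q6,q9} on symbol 0: members go to different blocks, giving {q0,q9} and {q6}.
No further refinement is possible. Final partition (6 blocks): {q0,q9} | {q7} | {q1,q5} | {q3,q4,q11} | {q2,q8,q10} | {q6}.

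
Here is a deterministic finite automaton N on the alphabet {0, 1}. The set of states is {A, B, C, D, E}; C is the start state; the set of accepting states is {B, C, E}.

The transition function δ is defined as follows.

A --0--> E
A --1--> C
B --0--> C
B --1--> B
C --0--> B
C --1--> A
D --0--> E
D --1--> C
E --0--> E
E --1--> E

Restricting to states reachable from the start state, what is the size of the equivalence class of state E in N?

First remove the unreachable states {D}; 4 states remain.
Start with accepting vs non-accepting: {B,C,E} | {A}.
Split {B,C,E} by δ(·,1) → {B,E} and {C}.
Split {B,E} by δ(·,0) → {B} and {E}.
Stable partition: {B} | {A} | {C} | {E} — 4 equivalence classes.
State E belongs to the block {E}, which has 1 states.

1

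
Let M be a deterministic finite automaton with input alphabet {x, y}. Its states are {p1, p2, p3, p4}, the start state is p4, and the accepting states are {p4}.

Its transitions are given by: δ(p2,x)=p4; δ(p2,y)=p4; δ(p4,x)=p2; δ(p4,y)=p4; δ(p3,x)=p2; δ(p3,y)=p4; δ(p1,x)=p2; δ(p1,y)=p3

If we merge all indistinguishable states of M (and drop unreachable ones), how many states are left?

First remove the unreachable states {p1,p3}; 2 states remain.
Start with accepting vs non-accepting: {p4} | {p2}.
The partition is now stable with 2 blocks: {p4} | {p2}.

2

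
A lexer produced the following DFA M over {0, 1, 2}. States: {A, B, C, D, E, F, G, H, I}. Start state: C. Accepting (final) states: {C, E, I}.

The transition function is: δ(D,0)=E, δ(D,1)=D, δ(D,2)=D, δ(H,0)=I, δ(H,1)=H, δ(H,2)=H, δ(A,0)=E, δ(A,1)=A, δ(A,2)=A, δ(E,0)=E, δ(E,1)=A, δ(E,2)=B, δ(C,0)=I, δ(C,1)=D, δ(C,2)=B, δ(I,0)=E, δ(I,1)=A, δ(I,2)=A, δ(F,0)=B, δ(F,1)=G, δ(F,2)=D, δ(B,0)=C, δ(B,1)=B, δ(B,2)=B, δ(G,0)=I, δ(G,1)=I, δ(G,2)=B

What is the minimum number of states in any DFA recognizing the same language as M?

Reachable states from the start: {A,B,C,D,E,I}. Unreachable: {F,G,H} — drop them.
Start with accepting vs non-accepting: {C,E,I} | {A,B,D}.
The partition is now stable with 2 blocks: {C,E,I} | {A,B,D}.

2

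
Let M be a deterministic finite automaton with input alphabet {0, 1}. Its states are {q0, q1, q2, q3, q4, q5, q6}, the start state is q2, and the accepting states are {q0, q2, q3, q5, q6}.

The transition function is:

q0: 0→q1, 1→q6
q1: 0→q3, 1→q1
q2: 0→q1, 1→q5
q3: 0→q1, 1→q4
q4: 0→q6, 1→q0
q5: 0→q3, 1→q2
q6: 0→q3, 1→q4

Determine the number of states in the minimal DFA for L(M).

Every state is reachable, so we keep all 7.
Start with accepting vs non-accepting: {q0,q2,q3,q5,q6} | {q1,q4}.
Split {q0,q2,q3,q5,q6} by δ(·,0) → {q0,q2,q3} and {q5,q6}.
On input 1, block {q0,q2,q3} splits into {q0,q2} and {q3}.
Refine {q1,q4} on symbol 0: members go to different blocks, giving {q1} and {q4}.
Split {q5,q6} by δ(·,1) → {q5} and {q6}.
Split {q0,q2} by δ(·,1) → {q0} and {q2}.
Stable partition: {q0} | {q1} | {q5} | {q3} | {q4} | {q6} | {q2} — 7 equivalence classes.

7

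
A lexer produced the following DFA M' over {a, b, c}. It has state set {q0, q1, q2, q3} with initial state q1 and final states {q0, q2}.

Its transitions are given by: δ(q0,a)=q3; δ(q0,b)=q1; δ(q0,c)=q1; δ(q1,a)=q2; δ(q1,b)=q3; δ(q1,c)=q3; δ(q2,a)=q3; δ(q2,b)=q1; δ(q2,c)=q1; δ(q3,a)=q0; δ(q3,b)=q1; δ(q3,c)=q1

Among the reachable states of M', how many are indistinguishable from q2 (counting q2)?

P0 = {q0,q2} | {q1,q3}.
The partition is now stable with 2 blocks: {q0,q2} | {q1,q3}.
The equivalence class containing q2 is {q0,q2}, of size 2.

2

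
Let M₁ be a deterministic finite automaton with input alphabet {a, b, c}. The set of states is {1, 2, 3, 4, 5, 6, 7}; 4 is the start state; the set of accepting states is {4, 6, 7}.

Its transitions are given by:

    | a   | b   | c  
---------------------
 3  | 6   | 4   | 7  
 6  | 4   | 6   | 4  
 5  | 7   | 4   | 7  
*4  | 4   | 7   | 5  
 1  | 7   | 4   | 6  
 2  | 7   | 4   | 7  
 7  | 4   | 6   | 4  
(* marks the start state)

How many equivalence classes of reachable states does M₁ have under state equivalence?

3

Reachable states from the start: {4,5,6,7}. Unreachable: {1,2,3} — drop them.
Initial partition by acceptance: {4,6,7} | {5}.
Refine {4,6,7} on symbol c: members go to different blocks, giving {6,7} and {4}.
The partition is now stable with 3 blocks: {6,7} | {5} | {4}.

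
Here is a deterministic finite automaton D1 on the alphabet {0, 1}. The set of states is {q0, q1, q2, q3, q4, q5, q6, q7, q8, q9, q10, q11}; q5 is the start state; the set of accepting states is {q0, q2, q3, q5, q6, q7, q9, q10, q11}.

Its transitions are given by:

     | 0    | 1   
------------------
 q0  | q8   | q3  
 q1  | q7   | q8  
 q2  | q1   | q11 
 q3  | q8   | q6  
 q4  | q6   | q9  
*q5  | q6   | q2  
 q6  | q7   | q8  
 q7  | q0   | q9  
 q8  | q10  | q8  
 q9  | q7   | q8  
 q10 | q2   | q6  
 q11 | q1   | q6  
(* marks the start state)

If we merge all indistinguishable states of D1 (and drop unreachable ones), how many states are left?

6

Reachable states from the start: {q0,q1,q2,q3,q5,q6,q7,q8,q9,q10,q11}. Unreachable: {q4} — drop them.
P0 = {q0,q2,q3,q5,q6,q7,q9,q10,q11} | {q1,q8}.
Refine {q0,q2,q3,q5,q6,q7,q9,q10,q11} on symbol 0: members go to different blocks, giving {q5,q6,q7,q9,q10} and {q0,q2,q3,q11}.
Split {q5,q6,q7,q9,q10} by δ(·,0) → {q5,q6,q9} and {q7,q10}.
Refine {q5,q6,q9} on symbol 0: members go to different blocks, giving {q6,q9} and {q5}.
Split {q0,q2,q3,q11} by δ(·,1) → {q0,q2} and {q3,q11}.
The partition is now stable with 6 blocks: {q6,q9} | {q1,q8} | {q0,q2} | {q7,q10} | {q5} | {q3,q11}.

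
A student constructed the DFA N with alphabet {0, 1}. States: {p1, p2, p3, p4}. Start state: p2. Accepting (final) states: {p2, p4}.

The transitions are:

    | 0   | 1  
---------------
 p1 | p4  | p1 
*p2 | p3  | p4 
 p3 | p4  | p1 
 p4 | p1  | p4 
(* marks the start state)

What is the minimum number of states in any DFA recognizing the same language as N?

2

P0 = {p2,p4} | {p1,p3}.
No further refinement is possible. Final partition (2 blocks): {p2,p4} | {p1,p3}.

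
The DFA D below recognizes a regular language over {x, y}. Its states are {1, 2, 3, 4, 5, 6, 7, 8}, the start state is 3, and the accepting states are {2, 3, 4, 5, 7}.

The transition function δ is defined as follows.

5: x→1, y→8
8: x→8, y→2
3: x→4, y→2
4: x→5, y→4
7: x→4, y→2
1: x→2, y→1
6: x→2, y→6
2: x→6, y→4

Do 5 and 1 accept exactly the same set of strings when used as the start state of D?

No

States {7} cannot be reached from the start state, so discard them.
Start with accepting vs non-accepting: {2,3,4,5} | {1,6,8}.
Refine {2,3,4,5} on symbol x: members go to different blocks, giving {2,5} and {3,4}.
Split {2,5} by δ(·,y) → {2} and {5}.
Split {1,6,8} by δ(·,x) → {1,6} and {8}.
Split {3,4} by δ(·,x) → {3} and {4}.
Stable partition: {2} | {1,6} | {3} | {5} | {8} | {4} — 6 equivalence classes.
5 and 1 end up in different blocks, so they are distinguishable. For instance, the string 'ε' is accepted from only 5.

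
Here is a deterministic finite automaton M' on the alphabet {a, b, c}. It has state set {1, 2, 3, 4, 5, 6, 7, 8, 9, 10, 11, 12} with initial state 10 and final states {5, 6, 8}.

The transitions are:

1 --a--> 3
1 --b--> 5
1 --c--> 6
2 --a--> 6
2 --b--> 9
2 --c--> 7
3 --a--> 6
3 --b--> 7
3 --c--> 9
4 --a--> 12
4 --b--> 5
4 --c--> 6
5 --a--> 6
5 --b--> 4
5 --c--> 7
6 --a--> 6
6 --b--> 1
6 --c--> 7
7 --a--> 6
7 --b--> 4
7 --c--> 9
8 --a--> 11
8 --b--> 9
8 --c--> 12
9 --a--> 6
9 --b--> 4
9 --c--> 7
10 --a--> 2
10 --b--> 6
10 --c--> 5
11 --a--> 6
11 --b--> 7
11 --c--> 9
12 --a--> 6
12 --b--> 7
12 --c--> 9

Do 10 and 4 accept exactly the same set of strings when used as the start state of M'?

Yes

Reachable states from the start: {1,2,3,4,5,6,7,9,10,12}. Unreachable: {8,11} — drop them.
P0 = {5,6} | {1,2,3,4,7,9,10,12}.
Refine {1,2,3,4,7,9,10,12} on symbol a: members go to different blocks, giving {2,3,7,9,12} and {1,4,10}.
On input b, block {2,3,7,9,12} splits into {2,3,12} and {7,9}.
The partition is now stable with 4 blocks: {5,6} | {2,3,12} | {1,4,10} | {7,9}.
10 and 4 lie in the same block of the stable partition, so they are equivalent — no string distinguishes them.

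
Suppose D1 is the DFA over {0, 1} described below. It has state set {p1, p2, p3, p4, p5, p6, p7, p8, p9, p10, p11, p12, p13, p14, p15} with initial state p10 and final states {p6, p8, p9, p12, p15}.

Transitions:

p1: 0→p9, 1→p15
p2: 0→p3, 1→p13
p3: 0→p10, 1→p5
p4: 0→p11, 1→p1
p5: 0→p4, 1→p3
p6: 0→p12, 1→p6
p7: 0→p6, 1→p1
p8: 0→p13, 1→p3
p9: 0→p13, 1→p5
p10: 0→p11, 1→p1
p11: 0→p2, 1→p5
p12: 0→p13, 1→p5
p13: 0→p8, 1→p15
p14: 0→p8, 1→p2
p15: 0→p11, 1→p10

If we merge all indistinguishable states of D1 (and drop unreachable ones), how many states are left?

5

States {p6,p7,p12,p14} cannot be reached from the start state, so discard them.
Start with accepting vs non-accepting: {p8,p9,p15} | {p1,p2,p3,p4,p5,p10,p11,p13}.
On input 0, block {p1,p2,p3,p4,p5,p10,p11,p13} splits into {p2,p3,p4,p5,p10,p11} and {p1,p13}.
Refine {p8,p9,p15} on symbol 0: members go to different blocks, giving {p8,p9} and {p15}.
Split {p2,p3,p4,p5,p10,p11} by δ(·,1) → {p2,p4,p10} and {p3,p5,p11}.
No further refinement is possible. Final partition (5 blocks): {p8,p9} | {p2,p4,p10} | {p1,p13} | {p15} | {p3,p5,p11}.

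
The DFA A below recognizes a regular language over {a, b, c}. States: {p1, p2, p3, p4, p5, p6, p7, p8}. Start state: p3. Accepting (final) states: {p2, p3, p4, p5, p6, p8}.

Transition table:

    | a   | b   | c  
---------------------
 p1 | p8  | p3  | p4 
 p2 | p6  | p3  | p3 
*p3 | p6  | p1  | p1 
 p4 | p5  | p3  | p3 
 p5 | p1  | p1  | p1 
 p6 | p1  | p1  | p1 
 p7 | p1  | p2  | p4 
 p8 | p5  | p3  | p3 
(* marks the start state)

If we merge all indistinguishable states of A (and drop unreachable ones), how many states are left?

4

States {p2,p7} cannot be reached from the start state, so discard them.
P0 = {p3,p4,p5,p6,p8} | {p1}.
On input a, block {p3,p4,p5,p6,p8} splits into {p3,p4,p8} and {p5,p6}.
Split {p3,p4,p8} by δ(·,b) → {p4,p8} and {p3}.
No further refinement is possible. Final partition (4 blocks): {p4,p8} | {p1} | {p5,p6} | {p3}.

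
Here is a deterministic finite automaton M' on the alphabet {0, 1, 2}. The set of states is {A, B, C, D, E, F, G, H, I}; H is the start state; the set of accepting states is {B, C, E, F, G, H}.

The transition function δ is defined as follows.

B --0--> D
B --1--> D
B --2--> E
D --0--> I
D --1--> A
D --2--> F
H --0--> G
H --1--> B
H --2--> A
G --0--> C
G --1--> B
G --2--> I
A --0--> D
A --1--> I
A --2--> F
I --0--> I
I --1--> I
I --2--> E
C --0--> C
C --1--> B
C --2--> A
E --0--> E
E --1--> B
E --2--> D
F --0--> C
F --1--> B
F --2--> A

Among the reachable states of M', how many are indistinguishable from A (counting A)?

Every state is reachable, so we keep all 9.
Initial partition by acceptance: {B,C,E,F,G,H} | {A,D,I}.
On input 0, block {B,C,E,F,G,H} splits into {C,E,F,G,H} and {B}.
The partition is now stable with 3 blocks: {C,E,F,G,H} | {A,D,I} | {B}.
The equivalence class containing A is {A,D,I}, of size 3.

3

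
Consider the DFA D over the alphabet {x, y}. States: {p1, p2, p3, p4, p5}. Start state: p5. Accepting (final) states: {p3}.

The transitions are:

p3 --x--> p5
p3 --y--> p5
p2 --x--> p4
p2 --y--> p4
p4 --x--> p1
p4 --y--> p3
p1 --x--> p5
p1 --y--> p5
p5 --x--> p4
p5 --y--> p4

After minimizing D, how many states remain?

First remove the unreachable states {p2}; 4 states remain.
P0 = {p3} | {p1,p4,p5}.
On input y, block {p1,p4,p5} splits into {p1,p5} and {p4}.
Split {p1,p5} by δ(·,x) → {p1} and {p5}.
No further refinement is possible. Final partition (4 blocks): {p3} | {p1} | {p4} | {p5}.

4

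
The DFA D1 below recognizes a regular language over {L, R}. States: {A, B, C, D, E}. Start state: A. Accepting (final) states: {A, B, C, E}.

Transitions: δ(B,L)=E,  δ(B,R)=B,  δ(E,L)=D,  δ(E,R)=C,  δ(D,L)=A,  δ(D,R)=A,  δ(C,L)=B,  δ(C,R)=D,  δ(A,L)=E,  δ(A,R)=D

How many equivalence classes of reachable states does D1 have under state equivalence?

P0 = {A,B,C,E} | {D}.
On input L, block {A,B,C,E} splits into {A,B,C} and {E}.
On input L, block {A,B,C} splits into {A,B} and {C}.
Refine {A,B} on symbol R: members go to different blocks, giving {A} and {B}.
Stable partition: {A} | {D} | {E} | {C} | {B} — 5 equivalence classes.

5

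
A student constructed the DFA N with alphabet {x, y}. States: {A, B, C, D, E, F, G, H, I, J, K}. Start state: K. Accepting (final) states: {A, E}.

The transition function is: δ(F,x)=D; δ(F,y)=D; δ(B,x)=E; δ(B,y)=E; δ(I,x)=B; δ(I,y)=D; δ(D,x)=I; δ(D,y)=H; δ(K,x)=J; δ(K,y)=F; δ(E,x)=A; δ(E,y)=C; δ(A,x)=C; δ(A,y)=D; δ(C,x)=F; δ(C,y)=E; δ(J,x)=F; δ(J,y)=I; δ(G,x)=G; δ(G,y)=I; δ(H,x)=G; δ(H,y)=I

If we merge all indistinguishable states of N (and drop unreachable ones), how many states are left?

All states are reachable from the start state.
P0 = {A,E} | {B,C,D,F,G,H,I,J,K}.
Split {A,E} by δ(·,x) → {A} and {E}.
Split {B,C,D,F,G,H,I,J,K} by δ(·,x) → {C,D,F,G,H,I,J,K} and {B}.
Split {C,D,F,G,H,I,J,K} by δ(·,x) → {C,D,F,G,H,J,K} and {I}.
Split {C,D,F,G,H,J,K} by δ(·,x) → {C,F,G,H,J,K} and {D}.
Refine {C,F,G,H,J,K} on symbol x: members go to different blocks, giving {C,G,H,J,K} and {F}.
Split {C,G,H,J,K} by δ(·,x) → {G,H,K} and {C,J}.
On input x, block {G,H,K} splits into {G,H} and {K}.
Refine {C,J} on symbol y: members go to different blocks, giving {C} and {J}.
The partition is now stable with 10 blocks: {A} | {G,H} | {E} | {B} | {I} | {D} | {F} | {C} | {K} | {J}.

10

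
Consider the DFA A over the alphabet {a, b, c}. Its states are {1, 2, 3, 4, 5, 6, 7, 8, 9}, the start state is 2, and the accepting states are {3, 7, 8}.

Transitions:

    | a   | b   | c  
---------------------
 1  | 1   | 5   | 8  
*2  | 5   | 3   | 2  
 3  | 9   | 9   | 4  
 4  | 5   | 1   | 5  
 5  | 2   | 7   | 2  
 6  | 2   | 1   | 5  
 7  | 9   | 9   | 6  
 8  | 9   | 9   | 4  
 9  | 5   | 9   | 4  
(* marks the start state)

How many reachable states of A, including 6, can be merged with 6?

All states are reachable from the start state.
P0 = {3,7,8} | {1,2,4,5,6,9}.
Split {1,2,4,5,6,9} by δ(·,b) → {1,4,6,9} and {2,5}.
On input a, block {1,4,6,9} splits into {4,6,9} and {1}.
Refine {4,6,9} on symbol b: members go to different blocks, giving {4,6} and {9}.
The partition is now stable with 5 blocks: {3,7,8} | {4,6} | {2,5} | {1} | {9}.
The equivalence class containing 6 is {4,6}, of size 2.

2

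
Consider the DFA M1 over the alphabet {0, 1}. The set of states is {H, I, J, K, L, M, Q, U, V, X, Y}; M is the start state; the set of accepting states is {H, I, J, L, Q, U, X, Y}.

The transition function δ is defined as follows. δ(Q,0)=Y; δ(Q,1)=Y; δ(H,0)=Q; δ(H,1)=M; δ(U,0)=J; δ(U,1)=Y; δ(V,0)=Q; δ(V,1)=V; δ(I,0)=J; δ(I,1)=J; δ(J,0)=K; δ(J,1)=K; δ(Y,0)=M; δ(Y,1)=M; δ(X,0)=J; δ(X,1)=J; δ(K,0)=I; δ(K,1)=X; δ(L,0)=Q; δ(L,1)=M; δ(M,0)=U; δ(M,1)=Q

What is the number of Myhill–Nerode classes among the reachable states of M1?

3

States {H,L,V} cannot be reached from the start state, so discard them.
P0 = {I,J,Q,U,X,Y} | {K,M}.
Refine {I,J,Q,U,X,Y} on symbol 0: members go to different blocks, giving {I,Q,U,X} and {J,Y}.
No further refinement is possible. Final partition (3 blocks): {I,Q,U,X} | {K,M} | {J,Y}.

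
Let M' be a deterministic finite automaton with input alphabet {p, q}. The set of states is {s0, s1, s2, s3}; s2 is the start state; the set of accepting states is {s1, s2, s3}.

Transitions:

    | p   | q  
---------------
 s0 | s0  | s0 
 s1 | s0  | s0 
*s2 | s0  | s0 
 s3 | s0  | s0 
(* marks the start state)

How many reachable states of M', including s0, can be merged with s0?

1

First remove the unreachable states {s1,s3}; 2 states remain.
Start with accepting vs non-accepting: {s2} | {s0}.
No further refinement is possible. Final partition (2 blocks): {s2} | {s0}.
The equivalence class containing s0 is {s0}, of size 1.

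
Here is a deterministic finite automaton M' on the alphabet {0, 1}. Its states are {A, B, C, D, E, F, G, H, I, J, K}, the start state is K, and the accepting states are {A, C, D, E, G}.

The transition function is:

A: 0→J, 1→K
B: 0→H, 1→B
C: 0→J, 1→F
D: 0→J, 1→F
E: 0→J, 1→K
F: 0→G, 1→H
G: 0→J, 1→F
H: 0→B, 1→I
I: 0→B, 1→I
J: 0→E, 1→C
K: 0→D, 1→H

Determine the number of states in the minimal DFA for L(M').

4

Reachable states from the start: {B,C,D,E,F,G,H,I,J,K}. Unreachable: {A} — drop them.
Start with accepting vs non-accepting: {C,D,E,G} | {B,F,H,I,J,K}.
Refine {B,F,H,I,J,K} on symbol 0: members go to different blocks, giving {B,H,I} and {F,J,K}.
Refine {F,J,K} on symbol 1: members go to different blocks, giving {F,K} and {J}.
The partition is now stable with 4 blocks: {C,D,E,G} | {B,H,I} | {F,K} | {J}.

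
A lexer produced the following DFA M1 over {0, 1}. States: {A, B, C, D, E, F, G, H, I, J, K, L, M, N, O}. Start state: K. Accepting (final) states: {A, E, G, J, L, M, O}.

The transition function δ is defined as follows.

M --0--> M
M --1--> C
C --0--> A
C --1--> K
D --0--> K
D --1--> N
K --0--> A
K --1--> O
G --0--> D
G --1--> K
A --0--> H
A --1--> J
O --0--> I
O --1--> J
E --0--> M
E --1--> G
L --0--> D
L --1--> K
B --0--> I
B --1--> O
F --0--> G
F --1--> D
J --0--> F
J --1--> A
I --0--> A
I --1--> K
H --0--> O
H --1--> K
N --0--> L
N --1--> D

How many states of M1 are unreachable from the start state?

Starting at K and following transitions, the reachable set is {A, D, F, G, H, I, J, K, L, N, O}. That leaves B, C, E, M unreachable — 4 in total.

4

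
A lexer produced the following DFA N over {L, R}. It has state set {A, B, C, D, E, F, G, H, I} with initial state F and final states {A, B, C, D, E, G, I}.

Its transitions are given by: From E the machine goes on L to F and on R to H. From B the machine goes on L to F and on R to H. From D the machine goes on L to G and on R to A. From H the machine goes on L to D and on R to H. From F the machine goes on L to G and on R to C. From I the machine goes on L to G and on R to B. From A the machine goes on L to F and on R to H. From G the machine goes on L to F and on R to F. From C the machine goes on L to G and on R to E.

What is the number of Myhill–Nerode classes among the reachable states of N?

5

First remove the unreachable states {B,I}; 7 states remain.
P0 = {A,C,D,E,G} | {F,H}.
Split {A,C,D,E,G} by δ(·,L) → {A,E,G} and {C,D}.
On input L, block {F,H} splits into {F} and {H}.
On input R, block {A,E,G} splits into {A,E} and {G}.
The partition is now stable with 5 blocks: {A,E} | {F} | {C,D} | {H} | {G}.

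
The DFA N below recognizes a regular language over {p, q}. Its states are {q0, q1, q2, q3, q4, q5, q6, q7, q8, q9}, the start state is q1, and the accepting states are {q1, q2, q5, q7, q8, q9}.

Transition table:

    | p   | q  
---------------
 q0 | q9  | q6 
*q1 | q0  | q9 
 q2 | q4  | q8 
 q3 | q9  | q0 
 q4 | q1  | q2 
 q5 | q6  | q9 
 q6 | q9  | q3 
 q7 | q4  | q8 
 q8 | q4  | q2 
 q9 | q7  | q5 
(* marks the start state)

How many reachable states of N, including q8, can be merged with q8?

All states are reachable from the start state.
Start with accepting vs non-accepting: {q1,q2,q5,q7,q8,q9} | {q0,q3,q4,q6}.
Split {q1,q2,q5,q7,q8,q9} by δ(·,p) → {q1,q2,q5,q7,q8} and {q9}.
Refine {q1,q2,q5,q7,q8} on symbol q: members go to different blocks, giving {q2,q7,q8} and {q1,q5}.
Refine {q0,q3,q4,q6} on symbol p: members go to different blocks, giving {q0,q3,q6} and {q4}.
Stable partition: {q2,q7,q8} | {q0,q3,q6} | {q9} | {q1,q5} | {q4} — 5 equivalence classes.
The equivalence class containing q8 is {q2,q7,q8}, of size 3.

3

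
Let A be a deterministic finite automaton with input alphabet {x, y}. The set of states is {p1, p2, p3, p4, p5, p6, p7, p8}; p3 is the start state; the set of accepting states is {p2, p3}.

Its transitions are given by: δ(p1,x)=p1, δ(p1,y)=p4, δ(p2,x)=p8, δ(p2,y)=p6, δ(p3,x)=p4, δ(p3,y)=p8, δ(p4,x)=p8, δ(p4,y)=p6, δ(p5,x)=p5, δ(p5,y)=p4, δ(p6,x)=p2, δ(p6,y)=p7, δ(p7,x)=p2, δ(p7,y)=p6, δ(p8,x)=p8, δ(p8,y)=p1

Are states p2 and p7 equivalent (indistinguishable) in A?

No

First remove the unreachable states {p5}; 7 states remain.
Start with accepting vs non-accepting: {p2,p3} | {p1,p4,p6,p7,p8}.
On input x, block {p1,p4,p6,p7,p8} splits into {p1,p4,p8} and {p6,p7}.
On input y, block {p2,p3} splits into {p2} and {p3}.
Split {p1,p4,p8} by δ(·,y) → {p1,p8} and {p4}.
Refine {p1,p8} on symbol y: members go to different blocks, giving {p1} and {p8}.
The partition is now stable with 6 blocks: {p2} | {p1} | {p6,p7} | {p3} | {p4} | {p8}.
p2 and p7 end up in different blocks, so they are distinguishable. For instance, the string 'ε' is accepted from only p2.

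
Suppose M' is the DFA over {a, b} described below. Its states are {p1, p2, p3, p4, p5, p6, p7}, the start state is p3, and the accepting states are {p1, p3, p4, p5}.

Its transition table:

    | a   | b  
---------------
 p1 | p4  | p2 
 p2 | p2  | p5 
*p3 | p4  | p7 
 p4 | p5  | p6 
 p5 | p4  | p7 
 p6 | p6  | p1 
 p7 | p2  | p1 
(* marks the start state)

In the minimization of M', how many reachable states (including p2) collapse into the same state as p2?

Initial partition by acceptance: {p1,p3,p4,p5} | {p2,p6,p7}.
The partition is now stable with 2 blocks: {p1,p3,p4,p5} | {p2,p6,p7}.
The equivalence class containing p2 is {p2,p6,p7}, of size 3.

3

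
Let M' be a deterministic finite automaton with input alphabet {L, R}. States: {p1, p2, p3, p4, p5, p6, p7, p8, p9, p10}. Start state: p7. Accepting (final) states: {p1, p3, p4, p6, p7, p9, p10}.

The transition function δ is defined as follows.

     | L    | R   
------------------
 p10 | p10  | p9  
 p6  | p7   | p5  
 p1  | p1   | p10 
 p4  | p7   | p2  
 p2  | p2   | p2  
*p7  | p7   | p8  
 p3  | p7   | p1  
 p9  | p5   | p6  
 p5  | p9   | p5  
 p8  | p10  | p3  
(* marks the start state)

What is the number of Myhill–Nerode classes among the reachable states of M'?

8

States {p2,p4} cannot be reached from the start state, so discard them.
Start with accepting vs non-accepting: {p1,p3,p6,p7,p9,p10} | {p5,p8}.
Split {p1,p3,p6,p7,p9,p10} by δ(·,L) → {p1,p3,p6,p7,p10} and {p9}.
On input R, block {p1,p3,p6,p7,p10} splits into {p1,p3} and {p6,p7} and {p10}.
Split {p1,p3} by δ(·,L) → {p1} and {p3}.
Split {p5,p8} by δ(·,L) → {p5} and {p8}.
On input R, block {p6,p7} splits into {p6} and {p7}.
The partition is now stable with 8 blocks: {p1} | {p5} | {p9} | {p6} | {p10} | {p3} | {p8} | {p7}.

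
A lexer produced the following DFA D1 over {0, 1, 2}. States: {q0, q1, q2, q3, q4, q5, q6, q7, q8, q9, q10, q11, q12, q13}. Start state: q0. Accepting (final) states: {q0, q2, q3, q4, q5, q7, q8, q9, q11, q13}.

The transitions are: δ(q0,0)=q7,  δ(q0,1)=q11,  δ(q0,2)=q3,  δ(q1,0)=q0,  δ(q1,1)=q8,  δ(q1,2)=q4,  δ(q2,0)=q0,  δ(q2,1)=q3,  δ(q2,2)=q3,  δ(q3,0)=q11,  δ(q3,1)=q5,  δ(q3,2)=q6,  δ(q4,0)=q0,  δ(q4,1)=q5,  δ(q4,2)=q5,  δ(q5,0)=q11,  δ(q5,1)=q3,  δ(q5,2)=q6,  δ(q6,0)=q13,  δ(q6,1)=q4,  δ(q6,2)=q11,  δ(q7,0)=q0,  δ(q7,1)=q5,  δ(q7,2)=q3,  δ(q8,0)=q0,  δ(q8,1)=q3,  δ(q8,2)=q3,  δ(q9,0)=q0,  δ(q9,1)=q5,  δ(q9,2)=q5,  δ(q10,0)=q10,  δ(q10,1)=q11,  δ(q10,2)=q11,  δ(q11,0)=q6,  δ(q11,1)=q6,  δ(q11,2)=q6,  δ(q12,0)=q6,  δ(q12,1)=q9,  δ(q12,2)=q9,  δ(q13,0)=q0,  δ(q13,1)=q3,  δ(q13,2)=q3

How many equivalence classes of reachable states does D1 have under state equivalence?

5

Reachable states from the start: {q0,q3,q4,q5,q6,q7,q11,q13}. Unreachable: {q1,q2,q8,q9,q10,q12} — drop them.
P0 = {q0,q3,q4,q5,q7,q11,q13} | {q6}.
Split {q0,q3,q4,q5,q7,q11,q13} by δ(·,0) → {q0,q3,q4,q5,q7,q13} and {q11}.
On input 0, block {q0,q3,q4,q5,q7,q13} splits into {q0,q4,q7,q13} and {q3,q5}.
Split {q0,q4,q7,q13} by δ(·,1) → {q4,q7,q13} and {q0}.
The partition is now stable with 5 blocks: {q4,q7,q13} | {q6} | {q11} | {q3,q5} | {q0}.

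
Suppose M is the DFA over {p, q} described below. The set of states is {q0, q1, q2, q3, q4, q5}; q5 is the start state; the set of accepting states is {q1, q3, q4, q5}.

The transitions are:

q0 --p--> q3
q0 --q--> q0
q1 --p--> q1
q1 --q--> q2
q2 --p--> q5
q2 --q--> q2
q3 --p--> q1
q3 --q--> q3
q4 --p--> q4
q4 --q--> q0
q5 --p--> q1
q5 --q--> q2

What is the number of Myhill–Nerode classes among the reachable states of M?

States {q0,q3,q4} cannot be reached from the start state, so discard them.
P0 = {q1,q5} | {q2}.
Stable partition: {q1,q5} | {q2} — 2 equivalence classes.

2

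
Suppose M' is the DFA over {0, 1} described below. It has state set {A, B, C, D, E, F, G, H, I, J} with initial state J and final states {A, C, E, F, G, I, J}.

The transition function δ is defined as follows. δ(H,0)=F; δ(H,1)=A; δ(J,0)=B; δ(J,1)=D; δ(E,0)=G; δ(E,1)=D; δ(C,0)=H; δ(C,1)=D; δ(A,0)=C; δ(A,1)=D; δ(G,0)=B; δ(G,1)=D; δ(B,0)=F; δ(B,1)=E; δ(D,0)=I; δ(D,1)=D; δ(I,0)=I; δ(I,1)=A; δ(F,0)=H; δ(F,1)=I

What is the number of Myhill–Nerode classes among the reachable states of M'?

All states are reachable from the start state.
Initial partition by acceptance: {A,C,E,F,G,I,J} | {B,D,H}.
On input 0, block {A,C,E,F,G,I,J} splits into {C,F,G,J} and {A,E,I}.
Refine {C,F,G,J} on symbol 1: members go to different blocks, giving {C,G,J} and {F}.
Refine {B,D,H} on symbol 0: members go to different blocks, giving {B,H} and {D}.
Split {A,E,I} by δ(·,0) → {A,E} and {I}.
No further refinement is possible. Final partition (6 blocks): {C,G,J} | {B,H} | {A,E} | {F} | {D} | {I}.

6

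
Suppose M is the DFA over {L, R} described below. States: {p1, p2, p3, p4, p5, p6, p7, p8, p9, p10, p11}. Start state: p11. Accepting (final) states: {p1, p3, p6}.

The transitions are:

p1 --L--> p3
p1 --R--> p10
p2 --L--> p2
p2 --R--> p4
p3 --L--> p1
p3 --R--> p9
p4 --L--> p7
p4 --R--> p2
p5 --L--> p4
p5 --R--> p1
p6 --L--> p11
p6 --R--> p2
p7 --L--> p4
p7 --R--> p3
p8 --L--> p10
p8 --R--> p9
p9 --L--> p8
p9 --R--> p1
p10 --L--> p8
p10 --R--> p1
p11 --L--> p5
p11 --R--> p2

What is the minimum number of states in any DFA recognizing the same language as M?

6

States {p6} cannot be reached from the start state, so discard them.
Initial partition by acceptance: {p1,p3} | {p2,p4,p5,p7,p8,p9,p10,p11}.
Split {p2,p4,p5,p7,p8,p9,p10,p11} by δ(·,R) → {p2,p4,p8,p11} and {p5,p7,p9,p10}.
Split {p2,p4,p8,p11} by δ(·,L) → {p4,p8,p11} and {p2}.
Refine {p4,p8,p11} on symbol R: members go to different blocks, giving {p4,p11} and {p8}.
Refine {p5,p7,p9,p10} on symbol L: members go to different blocks, giving {p5,p7} and {p9,p10}.
No further refinement is possible. Final partition (6 blocks): {p1,p3} | {p4,p11} | {p5,p7} | {p2} | {p8} | {p9,p10}.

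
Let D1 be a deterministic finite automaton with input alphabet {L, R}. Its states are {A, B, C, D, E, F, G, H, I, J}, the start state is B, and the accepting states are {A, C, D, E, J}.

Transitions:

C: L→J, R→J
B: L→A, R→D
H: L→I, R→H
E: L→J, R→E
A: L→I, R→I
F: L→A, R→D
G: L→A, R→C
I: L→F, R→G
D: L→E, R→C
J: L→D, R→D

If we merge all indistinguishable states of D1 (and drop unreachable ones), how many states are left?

4

First remove the unreachable states {H}; 9 states remain.
Initial partition by acceptance: {A,C,D,E,J} | {B,F,G,I}.
Split {A,C,D,E,J} by δ(·,L) → {C,D,E,J} and {A}.
On input L, block {B,F,G,I} splits into {B,F,G} and {I}.
Stable partition: {C,D,E,J} | {B,F,G} | {A} | {I} — 4 equivalence classes.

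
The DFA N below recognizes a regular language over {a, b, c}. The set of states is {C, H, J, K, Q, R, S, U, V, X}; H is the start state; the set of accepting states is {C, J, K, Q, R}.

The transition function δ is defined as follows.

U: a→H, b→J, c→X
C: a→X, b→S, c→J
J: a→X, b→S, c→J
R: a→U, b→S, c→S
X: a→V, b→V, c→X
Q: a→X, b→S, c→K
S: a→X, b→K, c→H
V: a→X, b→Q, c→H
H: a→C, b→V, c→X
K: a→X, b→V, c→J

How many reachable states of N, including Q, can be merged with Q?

States {R,U} cannot be reached from the start state, so discard them.
Start with accepting vs non-accepting: {C,J,K,Q} | {H,S,V,X}.
Split {H,S,V,X} by δ(·,a) → {S,V,X} and {H}.
Refine {S,V,X} on symbol b: members go to different blocks, giving {S,V} and {X}.
Stable partition: {C,J,K,Q} | {S,V} | {H} | {X} — 4 equivalence classes.
State Q belongs to the block {C,J,K,Q}, which has 4 states.

4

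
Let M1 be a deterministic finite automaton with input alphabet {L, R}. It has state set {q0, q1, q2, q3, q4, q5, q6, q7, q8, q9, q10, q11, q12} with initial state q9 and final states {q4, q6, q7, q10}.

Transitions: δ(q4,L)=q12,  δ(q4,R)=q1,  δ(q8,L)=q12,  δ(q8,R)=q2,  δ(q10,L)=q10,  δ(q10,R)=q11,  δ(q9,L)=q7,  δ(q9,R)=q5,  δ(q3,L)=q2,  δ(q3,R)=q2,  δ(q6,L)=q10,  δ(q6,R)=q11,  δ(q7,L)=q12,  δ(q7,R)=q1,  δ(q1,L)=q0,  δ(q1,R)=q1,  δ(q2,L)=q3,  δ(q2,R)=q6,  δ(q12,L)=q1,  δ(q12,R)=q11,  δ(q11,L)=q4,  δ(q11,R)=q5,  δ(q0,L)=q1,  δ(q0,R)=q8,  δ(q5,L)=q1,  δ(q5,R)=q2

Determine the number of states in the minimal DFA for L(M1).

P0 = {q4,q6,q7,q10} | {q0,q1,q2,q3,q5,q8,q9,q11,q12}.
Split {q4,q6,q7,q10} by δ(·,L) → {q4,q7} and {q6,q10}.
Refine {q0,q1,q2,q3,q5,q8,q9,q11,q12} on symbol L: members go to different blocks, giving {q0,q1,q2,q3,q5,q8,q12} and {q9,q11}.
Refine {q0,q1,q2,q3,q5,q8,q12} on symbol R: members go to different blocks, giving {q0,q1,q3,q5,q8} and {q2} and {q12}.
Refine {q0,q1,q3,q5,q8} on symbol L: members go to different blocks, giving {q0,q1,q5} and {q3} and {q8}.
Split {q0,q1,q5} by δ(·,R) → {q0} and {q1} and {q5}.
No further refinement is possible. Final partition (10 blocks): {q4,q7} | {q0} | {q6,q10} | {q9,q11} | {q2} | {q12} | {q3} | {q8} | {q1} | {q5}.

10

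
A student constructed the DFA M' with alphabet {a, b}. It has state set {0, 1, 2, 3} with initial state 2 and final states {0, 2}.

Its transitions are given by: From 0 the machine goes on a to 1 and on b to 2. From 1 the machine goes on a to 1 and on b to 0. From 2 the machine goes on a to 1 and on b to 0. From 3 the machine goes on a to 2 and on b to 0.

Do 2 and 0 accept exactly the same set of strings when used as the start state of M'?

Yes

Reachable states from the start: {0,1,2}. Unreachable: {3} — drop them.
Initial partition by acceptance: {0,2} | {1}.
The partition is now stable with 2 blocks: {0,2} | {1}.
2 and 0 lie in the same block of the stable partition, so they are equivalent — no string distinguishes them.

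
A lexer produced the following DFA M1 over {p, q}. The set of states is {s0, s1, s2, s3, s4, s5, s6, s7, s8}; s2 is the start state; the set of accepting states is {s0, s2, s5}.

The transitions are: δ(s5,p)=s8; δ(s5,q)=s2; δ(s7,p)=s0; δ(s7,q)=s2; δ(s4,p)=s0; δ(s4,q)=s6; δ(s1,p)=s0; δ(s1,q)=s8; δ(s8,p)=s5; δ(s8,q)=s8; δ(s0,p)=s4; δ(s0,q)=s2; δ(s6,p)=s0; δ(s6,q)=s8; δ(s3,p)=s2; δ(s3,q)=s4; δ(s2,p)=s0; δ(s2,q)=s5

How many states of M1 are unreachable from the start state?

3

Starting at s2 and following transitions, the reachable set is {s0, s2, s4, s5, s6, s8}. That leaves s1, s3, s7 unreachable — 3 in total.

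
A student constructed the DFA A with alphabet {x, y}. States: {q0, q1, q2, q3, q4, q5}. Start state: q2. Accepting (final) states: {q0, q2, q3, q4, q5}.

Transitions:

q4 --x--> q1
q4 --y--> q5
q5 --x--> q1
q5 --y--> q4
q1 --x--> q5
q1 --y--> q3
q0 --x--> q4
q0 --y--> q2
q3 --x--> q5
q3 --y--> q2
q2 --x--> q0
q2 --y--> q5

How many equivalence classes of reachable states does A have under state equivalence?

Start with accepting vs non-accepting: {q0,q2,q3,q4,q5} | {q1}.
Refine {q0,q2,q3,q4,q5} on symbol x: members go to different blocks, giving {q0,q2,q3} and {q4,q5}.
Split {q0,q2,q3} by δ(·,x) → {q0,q3} and {q2}.
No further refinement is possible. Final partition (4 blocks): {q0,q3} | {q1} | {q4,q5} | {q2}.

4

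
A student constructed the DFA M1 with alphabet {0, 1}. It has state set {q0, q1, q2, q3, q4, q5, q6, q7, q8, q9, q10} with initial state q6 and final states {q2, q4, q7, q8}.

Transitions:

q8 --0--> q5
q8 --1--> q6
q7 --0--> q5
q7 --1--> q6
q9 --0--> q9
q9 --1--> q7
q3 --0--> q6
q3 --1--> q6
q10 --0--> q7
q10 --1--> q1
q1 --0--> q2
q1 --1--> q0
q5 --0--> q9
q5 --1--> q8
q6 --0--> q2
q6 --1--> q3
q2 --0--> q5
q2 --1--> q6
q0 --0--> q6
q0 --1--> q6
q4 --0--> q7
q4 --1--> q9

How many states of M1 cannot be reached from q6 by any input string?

Starting at q6 and following transitions, the reachable set is {q2, q3, q5, q6, q7, q8, q9}. That leaves q0, q1, q4, q10 unreachable — 4 in total.

4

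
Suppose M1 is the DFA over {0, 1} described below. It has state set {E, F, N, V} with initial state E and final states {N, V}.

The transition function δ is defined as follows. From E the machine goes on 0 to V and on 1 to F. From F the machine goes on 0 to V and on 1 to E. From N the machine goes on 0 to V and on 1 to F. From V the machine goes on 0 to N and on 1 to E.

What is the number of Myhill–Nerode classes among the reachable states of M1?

2

Every state is reachable, so we keep all 4.
P0 = {N,V} | {E,F}.
Stable partition: {N,V} | {E,F} — 2 equivalence classes.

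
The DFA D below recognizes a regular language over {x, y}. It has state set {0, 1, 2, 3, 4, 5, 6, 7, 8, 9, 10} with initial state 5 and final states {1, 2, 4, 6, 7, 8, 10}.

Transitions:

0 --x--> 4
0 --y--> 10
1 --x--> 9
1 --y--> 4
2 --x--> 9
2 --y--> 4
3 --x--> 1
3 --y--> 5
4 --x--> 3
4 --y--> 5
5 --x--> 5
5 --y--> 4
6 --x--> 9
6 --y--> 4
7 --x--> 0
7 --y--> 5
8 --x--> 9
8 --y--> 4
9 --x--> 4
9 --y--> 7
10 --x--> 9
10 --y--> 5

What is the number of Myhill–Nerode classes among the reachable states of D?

6

First remove the unreachable states {2,6,8}; 8 states remain.
Initial partition by acceptance: {1,4,7,10} | {0,3,5,9}.
On input y, block {1,4,7,10} splits into {4,7,10} and {1}.
Refine {0,3,5,9} on symbol x: members go to different blocks, giving {0,9} and {3} and {5}.
On input x, block {4,7,10} splits into {7,10} and {4}.
No further refinement is possible. Final partition (6 blocks): {7,10} | {0,9} | {1} | {3} | {5} | {4}.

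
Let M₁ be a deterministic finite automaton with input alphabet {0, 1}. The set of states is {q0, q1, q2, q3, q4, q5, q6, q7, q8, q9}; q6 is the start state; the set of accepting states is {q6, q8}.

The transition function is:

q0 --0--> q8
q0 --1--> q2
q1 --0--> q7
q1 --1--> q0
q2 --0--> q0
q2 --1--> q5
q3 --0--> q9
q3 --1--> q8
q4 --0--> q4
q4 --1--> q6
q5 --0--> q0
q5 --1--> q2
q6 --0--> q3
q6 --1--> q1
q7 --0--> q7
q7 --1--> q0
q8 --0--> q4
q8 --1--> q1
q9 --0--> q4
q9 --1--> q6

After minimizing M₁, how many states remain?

All states are reachable from the start state.
Start with accepting vs non-accepting: {q6,q8} | {q0,q1,q2,q3,q4,q5,q7,q9}.
Refine {q0,q1,q2,q3,q4,q5,q7,q9} on symbol 0: members go to different blocks, giving {q1,q2,q3,q4,q5,q7,q9} and {q0}.
On input 0, block {q1,q2,q3,q4,q5,q7,q9} splits into {q1,q3,q4,q7,q9} and {q2,q5}.
Split {q1,q3,q4,q7,q9} by δ(·,1) → {q3,q4,q9} and {q1,q7}.
Stable partition: {q6,q8} | {q3,q4,q9} | {q0} | {q2,q5} | {q1,q7} — 5 equivalence classes.

5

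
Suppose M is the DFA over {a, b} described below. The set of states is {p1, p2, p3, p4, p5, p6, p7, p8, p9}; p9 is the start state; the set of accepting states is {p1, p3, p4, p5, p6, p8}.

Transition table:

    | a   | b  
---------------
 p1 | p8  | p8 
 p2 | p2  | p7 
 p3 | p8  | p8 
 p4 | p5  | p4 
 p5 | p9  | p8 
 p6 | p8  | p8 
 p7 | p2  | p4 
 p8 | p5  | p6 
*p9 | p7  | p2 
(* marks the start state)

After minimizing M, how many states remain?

7

First remove the unreachable states {p1,p3}; 7 states remain.
Initial partition by acceptance: {p4,p5,p6,p8} | {p2,p7,p9}.
On input a, block {p4,p5,p6,p8} splits into {p4,p6,p8} and {p5}.
On input a, block {p4,p6,p8} splits into {p4,p8} and {p6}.
Refine {p4,p8} on symbol b: members go to different blocks, giving {p4} and {p8}.
Refine {p2,p7,p9} on symbol b: members go to different blocks, giving {p2,p9} and {p7}.
On input a, block {p2,p9} splits into {p2} and {p9}.
No further refinement is possible. Final partition (7 blocks): {p4} | {p2} | {p5} | {p6} | {p8} | {p7} | {p9}.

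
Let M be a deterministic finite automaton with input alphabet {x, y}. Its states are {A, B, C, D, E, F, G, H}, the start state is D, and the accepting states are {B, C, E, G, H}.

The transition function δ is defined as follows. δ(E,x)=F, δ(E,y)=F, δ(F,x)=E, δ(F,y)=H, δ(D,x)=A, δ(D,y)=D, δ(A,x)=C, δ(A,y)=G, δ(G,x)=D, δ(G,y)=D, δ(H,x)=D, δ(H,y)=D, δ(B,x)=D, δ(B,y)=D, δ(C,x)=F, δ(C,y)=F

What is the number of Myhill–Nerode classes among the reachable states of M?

First remove the unreachable states {B}; 7 states remain.
Start with accepting vs non-accepting: {C,E,G,H} | {A,D,F}.
On input x, block {A,D,F} splits into {A,F} and {D}.
On input x, block {C,E,G,H} splits into {C,E} and {G,H}.
The partition is now stable with 4 blocks: {C,E} | {A,F} | {D} | {G,H}.

4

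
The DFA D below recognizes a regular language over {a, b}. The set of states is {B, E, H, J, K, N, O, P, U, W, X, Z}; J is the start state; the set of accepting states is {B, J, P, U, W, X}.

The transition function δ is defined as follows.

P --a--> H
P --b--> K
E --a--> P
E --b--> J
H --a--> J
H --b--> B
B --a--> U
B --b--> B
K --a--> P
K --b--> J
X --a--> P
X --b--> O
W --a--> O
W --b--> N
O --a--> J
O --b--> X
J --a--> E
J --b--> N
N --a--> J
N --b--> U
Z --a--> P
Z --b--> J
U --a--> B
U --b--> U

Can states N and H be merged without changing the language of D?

Reachable states from the start: {B,E,H,J,K,N,P,U}. Unreachable: {O,W,X,Z} — drop them.
Start with accepting vs non-accepting: {B,J,P,U} | {E,H,K,N}.
On input a, block {B,J,P,U} splits into {J,P} and {B,U}.
Split {E,H,K,N} by δ(·,b) → {E,K} and {H,N}.
Refine {J,P} on symbol a: members go to different blocks, giving {P} and {J}.
Stable partition: {P} | {E,K} | {B,U} | {H,N} | {J} — 5 equivalence classes.
N and H lie in the same block of the stable partition, so they are equivalent — no string distinguishes them.

Yes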